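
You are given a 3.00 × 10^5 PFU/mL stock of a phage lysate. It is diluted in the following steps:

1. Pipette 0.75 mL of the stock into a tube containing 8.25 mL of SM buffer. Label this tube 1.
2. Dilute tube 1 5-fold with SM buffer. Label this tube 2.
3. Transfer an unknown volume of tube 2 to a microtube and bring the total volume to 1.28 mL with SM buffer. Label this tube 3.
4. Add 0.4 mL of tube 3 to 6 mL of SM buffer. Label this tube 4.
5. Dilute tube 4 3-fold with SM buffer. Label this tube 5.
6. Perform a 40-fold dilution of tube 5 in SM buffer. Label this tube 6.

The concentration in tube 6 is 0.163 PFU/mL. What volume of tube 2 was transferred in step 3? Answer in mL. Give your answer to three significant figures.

Step 1: 0.75 mL + 8.25 mL = 9 mL total → factor 9/0.75 = 12
Step 2: 5-fold → factor 5
Step 3: v brought to 1.28 mL → factor = 1.28 mL/v
Step 4: 0.4 mL + 6 mL = 6.4 mL total → factor 6.4/0.4 = 16
Step 5: 3-fold → factor 3
Step 6: 40-fold → factor 40
Product of known-step factors = 1.152 × 10^5
Overall factor = 3.00 × 10^5 PFU/mL / (0.163 PFU/mL) = 1.8405 × 10^6
Step-3 factor = 1.8405 × 10^6 / 1.152 × 10^5 = 15.976
v = 1.28 mL / 15.976 = 0.0801 mL

0.0801 mL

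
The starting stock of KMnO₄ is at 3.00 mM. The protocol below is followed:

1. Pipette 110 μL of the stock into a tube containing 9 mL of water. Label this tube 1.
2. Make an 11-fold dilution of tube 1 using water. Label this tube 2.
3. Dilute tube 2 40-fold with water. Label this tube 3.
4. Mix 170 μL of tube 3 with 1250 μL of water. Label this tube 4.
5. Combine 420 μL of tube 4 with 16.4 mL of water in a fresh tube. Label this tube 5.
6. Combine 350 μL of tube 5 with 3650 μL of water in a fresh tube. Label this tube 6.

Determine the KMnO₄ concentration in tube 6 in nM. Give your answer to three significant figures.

Step 1: 110 μL + 9 mL = 9110 μL total → factor 9110/110 = 82.818
Step 2: 11-fold → factor 11
Step 3: 40-fold → factor 40
Step 4: 170 μL + 1250 μL = 1420 μL total → factor 1420/170 = 8.3529
Step 5: 420 μL + 16.4 mL = 16820 μL total → factor 16820/420 = 40.048
Step 6: 350 μL + 3650 μL = 4000 μL total → factor 4000/350 = 11.429
Overall dilution factor = 82.818 × 11 × 40 × 8.3529 × 40.048 × 11.429 = 1.3931 × 10^8
Final = 3.00 mM / 1.3931 × 10^8 = 2.153 × 10^-8 mM = 0.0215 nM

0.0215 nM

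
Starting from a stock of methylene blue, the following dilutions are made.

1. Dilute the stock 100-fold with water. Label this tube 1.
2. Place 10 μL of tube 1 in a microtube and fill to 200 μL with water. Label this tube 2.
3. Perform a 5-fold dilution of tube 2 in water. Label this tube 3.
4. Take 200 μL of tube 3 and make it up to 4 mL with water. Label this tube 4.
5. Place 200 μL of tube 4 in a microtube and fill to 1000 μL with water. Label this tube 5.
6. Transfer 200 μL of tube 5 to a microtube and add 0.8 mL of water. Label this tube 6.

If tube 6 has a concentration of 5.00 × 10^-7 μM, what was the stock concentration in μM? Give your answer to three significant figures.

Step 1: 100-fold → factor 100
Step 2: 10 μL brought to 200 μL → factor 200/10 = 20
Step 3: 5-fold → factor 5
Step 4: 200 μL brought to 4 mL → factor 4000/200 = 20
Step 5: 200 μL brought to 1000 μL → factor 1000/200 = 5
Step 6: 200 μL + 0.8 mL = 1000 μL total → factor 1000/200 = 5
Overall dilution factor = 100 × 20 × 5 × 20 × 5 × 5 = 5 × 10^6
Stock = 5.00 × 10^-7 μM × 5 × 10^6 = 2.50 μM

2.50 μM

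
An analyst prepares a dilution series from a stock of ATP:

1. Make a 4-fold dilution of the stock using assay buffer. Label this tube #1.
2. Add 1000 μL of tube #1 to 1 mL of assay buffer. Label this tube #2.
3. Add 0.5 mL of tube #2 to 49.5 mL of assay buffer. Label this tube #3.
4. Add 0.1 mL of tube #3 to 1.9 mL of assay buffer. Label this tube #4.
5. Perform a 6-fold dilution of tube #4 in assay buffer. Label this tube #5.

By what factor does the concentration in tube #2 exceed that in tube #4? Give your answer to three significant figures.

2.00 × 10^3

Step 1: 4-fold → factor 4
Step 2: 1000 μL + 1 mL = 2000 μL total → factor 2000/1000 = 2
Step 3: 0.5 mL + 49.5 mL = 50 mL total → factor 50/0.5 = 100
Step 4: 0.1 mL + 1.9 mL = 2 mL total → factor 2/0.1 = 20
Dilution factor to tube #2 = 8; to tube #4 = 16000
[tube #2]/[tube #4] = (factor to tube #4)/(factor to tube #2) = 16000/8 = 2.00 × 10^3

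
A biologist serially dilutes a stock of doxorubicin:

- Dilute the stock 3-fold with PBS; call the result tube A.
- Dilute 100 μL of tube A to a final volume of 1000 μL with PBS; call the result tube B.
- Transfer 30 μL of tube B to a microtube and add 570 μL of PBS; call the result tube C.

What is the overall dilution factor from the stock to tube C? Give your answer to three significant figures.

600

Step 1: 3-fold → factor 3
Step 2: 100 μL brought to 1000 μL → factor 1000/100 = 10
Step 3: 30 μL + 570 μL = 600 μL total → factor 600/30 = 20
Overall dilution factor = 3 × 10 × 20 = 600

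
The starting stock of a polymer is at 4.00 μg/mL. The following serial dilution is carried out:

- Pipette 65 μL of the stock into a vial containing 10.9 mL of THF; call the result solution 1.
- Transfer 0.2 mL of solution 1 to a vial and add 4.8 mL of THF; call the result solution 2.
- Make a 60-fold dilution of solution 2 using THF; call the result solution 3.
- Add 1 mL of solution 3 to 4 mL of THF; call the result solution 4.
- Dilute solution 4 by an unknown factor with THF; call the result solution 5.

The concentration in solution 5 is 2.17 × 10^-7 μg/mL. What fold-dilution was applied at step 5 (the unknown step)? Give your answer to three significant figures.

Step 1: 65 μL + 10.9 mL = 10965 μL total → factor 10965/65 = 168.69
Step 2: 0.2 mL + 4.8 mL = 5 mL total → factor 5/0.2 = 25
Step 3: 60-fold → factor 60
Step 4: 1 mL + 4 mL = 5 mL total → factor 5/1 = 5
Step 5: unknown factor x
Product of known-step factors = 1.2652 × 10^6
Overall factor = 4.00 μg/mL / (2.17 × 10^-7 μg/mL) = 1.8433 × 10^7
x = 1.8433 × 10^7 / 1.2652 × 10^6 = 14.6

14.6-fold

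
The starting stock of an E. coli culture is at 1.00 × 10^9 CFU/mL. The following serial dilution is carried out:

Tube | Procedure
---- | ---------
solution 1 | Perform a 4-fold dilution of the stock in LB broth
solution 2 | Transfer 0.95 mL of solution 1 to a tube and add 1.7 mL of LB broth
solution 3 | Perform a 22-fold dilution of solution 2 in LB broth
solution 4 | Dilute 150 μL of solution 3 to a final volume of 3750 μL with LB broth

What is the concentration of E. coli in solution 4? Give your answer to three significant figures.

Step 1: 4-fold → factor 4
Step 2: 0.95 mL + 1.7 mL = 2.65 mL total → factor 2.65/0.95 = 2.7895
Step 3: 22-fold → factor 22
Step 4: 150 μL brought to 3750 μL → factor 3750/150 = 25
Overall dilution factor = 4 × 2.7895 × 22 × 25 = 6136.8
Final = 1.00 × 10^9 CFU/mL / 6136.8 = 1.63 × 10^5 CFU/mL

1.63 × 10^5 CFU/mL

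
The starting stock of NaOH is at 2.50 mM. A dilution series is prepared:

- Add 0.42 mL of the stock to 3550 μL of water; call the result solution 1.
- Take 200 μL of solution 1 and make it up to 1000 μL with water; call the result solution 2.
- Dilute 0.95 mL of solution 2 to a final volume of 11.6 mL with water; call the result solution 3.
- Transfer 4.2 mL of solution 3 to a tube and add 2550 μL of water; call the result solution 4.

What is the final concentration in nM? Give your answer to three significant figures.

2.70 × 10^3 nM

Step 1: 0.42 mL + 3550 μL = 3.97 mL total → factor 3.97/0.42 = 9.4524
Step 2: 200 μL brought to 1000 μL → factor 1000/200 = 5
Step 3: 0.95 mL brought to 11.6 mL → factor 11.6/0.95 = 12.211
Step 4: 4.2 mL + 2550 μL = 6.75 mL total → factor 6.75/4.2 = 1.6071
Overall dilution factor = 9.4524 × 5 × 12.211 × 1.6071 = 927.47
Final = 2.50 mM / 927.47 = 0.002696 mM = 2.70 × 10^3 nM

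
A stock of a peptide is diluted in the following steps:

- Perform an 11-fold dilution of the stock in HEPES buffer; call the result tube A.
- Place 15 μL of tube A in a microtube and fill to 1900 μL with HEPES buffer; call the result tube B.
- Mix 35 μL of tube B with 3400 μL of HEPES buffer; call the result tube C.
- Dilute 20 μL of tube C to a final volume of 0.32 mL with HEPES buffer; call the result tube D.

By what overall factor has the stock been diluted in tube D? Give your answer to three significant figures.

2.19 × 10^6

Step 1: 11-fold → factor 11
Step 2: 15 μL brought to 1900 μL → factor 1900/15 = 126.67
Step 3: 35 μL + 3400 μL = 3435 μL total → factor 3435/35 = 98.143
Step 4: 20 μL brought to 0.32 mL → factor 320/20 = 16
Overall dilution factor = 11 × 126.67 × 98.143 × 16 = 2.1879 × 10^6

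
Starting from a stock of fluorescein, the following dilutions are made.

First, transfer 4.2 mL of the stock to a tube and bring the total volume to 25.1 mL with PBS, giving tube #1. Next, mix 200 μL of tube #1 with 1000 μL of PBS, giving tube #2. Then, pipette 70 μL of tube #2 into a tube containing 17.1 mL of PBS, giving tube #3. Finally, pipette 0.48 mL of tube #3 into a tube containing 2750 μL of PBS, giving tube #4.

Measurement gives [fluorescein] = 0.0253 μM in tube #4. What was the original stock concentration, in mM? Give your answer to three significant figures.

Step 1: 4.2 mL brought to 25.1 mL → factor 25.1/4.2 = 5.9762
Step 2: 200 μL + 1000 μL = 1200 μL total → factor 1200/200 = 6
Step 3: 70 μL + 17.1 mL = 17170 μL total → factor 17170/70 = 245.29
Step 4: 0.48 mL + 2750 μL = 3.23 mL total → factor 3.23/0.48 = 6.7292
Overall dilution factor = 5.9762 × 6 × 245.29 × 6.7292 = 59185
Stock = 0.0253 μM × 59185 = 1497 μM = 1.50 mM

1.50 mM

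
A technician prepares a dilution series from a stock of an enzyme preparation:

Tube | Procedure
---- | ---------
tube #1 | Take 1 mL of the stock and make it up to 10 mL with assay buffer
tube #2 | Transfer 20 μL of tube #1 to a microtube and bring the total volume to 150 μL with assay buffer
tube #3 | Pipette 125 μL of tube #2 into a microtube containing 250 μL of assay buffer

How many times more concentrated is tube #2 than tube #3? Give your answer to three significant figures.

Step 1: 1 mL brought to 10 mL → factor 10/1 = 10
Step 2: 20 μL brought to 150 μL → factor 150/20 = 7.5
Step 3: 125 μL + 250 μL = 375 μL total → factor 375/125 = 3
Dilution factor to tube #2 = 75; to tube #3 = 225
[tube #2]/[tube #3] = (factor to tube #3)/(factor to tube #2) = 225/75 = 3.00

3.00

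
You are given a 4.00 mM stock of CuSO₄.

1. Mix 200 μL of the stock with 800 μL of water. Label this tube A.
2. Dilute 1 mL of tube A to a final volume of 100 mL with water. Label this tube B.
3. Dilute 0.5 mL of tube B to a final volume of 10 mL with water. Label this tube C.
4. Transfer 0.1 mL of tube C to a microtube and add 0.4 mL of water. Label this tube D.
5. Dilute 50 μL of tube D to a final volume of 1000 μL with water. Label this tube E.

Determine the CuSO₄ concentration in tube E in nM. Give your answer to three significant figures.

4.00 nM

Step 1: 200 μL + 800 μL = 1000 μL total → factor 1000/200 = 5
Step 2: 1 mL brought to 100 mL → factor 100/1 = 100
Step 3: 0.5 mL brought to 10 mL → factor 10/0.5 = 20
Step 4: 0.1 mL + 0.4 mL = 0.5 mL total → factor 0.5/0.1 = 5
Step 5: 50 μL brought to 1000 μL → factor 1000/50 = 20
Overall dilution factor = 5 × 100 × 20 × 5 × 20 = 1 × 10^6
Final = 4.00 mM / 1 × 10^6 = 4.000 × 10^-6 mM = 4.00 nM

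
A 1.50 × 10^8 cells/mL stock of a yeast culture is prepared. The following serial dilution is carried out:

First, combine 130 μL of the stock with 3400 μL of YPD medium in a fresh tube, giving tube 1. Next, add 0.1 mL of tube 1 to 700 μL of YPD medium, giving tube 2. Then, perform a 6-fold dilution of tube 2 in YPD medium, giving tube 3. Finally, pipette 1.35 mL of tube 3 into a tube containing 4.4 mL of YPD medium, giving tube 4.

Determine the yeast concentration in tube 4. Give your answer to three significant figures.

2.70 × 10^4 cells/mL

Step 1: 130 μL + 3400 μL = 3530 μL total → factor 3530/130 = 27.154
Step 2: 0.1 mL + 700 μL = 0.8 mL total → factor 0.8/0.1 = 8
Step 3: 6-fold → factor 6
Step 4: 1.35 mL + 4.4 mL = 5.75 mL total → factor 5.75/1.35 = 4.2593
Overall dilution factor = 27.154 × 8 × 6 × 4.2593 = 5551.5
Final = 1.50 × 10^8 cells/mL / 5551.5 = 2.70 × 10^4 cells/mL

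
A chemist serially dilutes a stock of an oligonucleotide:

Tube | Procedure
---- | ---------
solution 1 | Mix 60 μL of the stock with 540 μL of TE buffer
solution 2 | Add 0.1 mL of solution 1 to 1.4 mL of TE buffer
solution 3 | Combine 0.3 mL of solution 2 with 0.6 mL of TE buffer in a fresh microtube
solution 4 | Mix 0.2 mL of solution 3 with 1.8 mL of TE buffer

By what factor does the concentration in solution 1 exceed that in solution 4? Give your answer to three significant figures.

450

Step 1: 60 μL + 540 μL = 600 μL total → factor 600/60 = 10
Step 2: 0.1 mL + 1.4 mL = 1.5 mL total → factor 1.5/0.1 = 15
Step 3: 0.3 mL + 0.6 mL = 0.9 mL total → factor 0.9/0.3 = 3
Step 4: 0.2 mL + 1.8 mL = 2 mL total → factor 2/0.2 = 10
Dilution factor to solution 1 = 10; to solution 4 = 4500
[solution 1]/[solution 4] = (factor to solution 4)/(factor to solution 1) = 4500/10 = 450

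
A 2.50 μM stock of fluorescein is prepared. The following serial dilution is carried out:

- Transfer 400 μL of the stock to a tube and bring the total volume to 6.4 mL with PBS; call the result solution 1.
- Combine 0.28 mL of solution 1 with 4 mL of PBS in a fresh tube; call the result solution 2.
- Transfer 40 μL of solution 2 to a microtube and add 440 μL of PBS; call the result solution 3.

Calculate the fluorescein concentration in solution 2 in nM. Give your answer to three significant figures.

Step 1: 400 μL brought to 6.4 mL → factor 6400/400 = 16
Step 2: 0.28 mL + 4 mL = 4.28 mL total → factor 4.28/0.28 = 15.286
Dilution factor through solution 2 = 16 × 15.286 = 244.57
[solution 2] = 2.50 μM / 244.57 = 0.01022 μM = 10.2 nM

10.2 nM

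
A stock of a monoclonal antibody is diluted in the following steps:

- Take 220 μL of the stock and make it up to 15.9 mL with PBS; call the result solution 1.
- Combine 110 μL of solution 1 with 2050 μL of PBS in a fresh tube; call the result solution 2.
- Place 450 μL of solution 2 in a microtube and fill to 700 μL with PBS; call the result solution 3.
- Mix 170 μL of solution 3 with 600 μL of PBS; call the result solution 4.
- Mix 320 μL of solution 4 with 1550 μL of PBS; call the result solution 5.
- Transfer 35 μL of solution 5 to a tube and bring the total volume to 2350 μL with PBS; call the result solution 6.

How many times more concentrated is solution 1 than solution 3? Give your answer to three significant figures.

Step 1: 220 μL brought to 15.9 mL → factor 15900/220 = 72.273
Step 2: 110 μL + 2050 μL = 2160 μL total → factor 2160/110 = 19.636
Step 3: 450 μL brought to 700 μL → factor 700/450 = 1.5556
Dilution factor to solution 1 = 72.273; to solution 3 = 2207.6
[solution 1]/[solution 3] = (factor to solution 3)/(factor to solution 1) = 2207.6/72.273 = 30.5

30.5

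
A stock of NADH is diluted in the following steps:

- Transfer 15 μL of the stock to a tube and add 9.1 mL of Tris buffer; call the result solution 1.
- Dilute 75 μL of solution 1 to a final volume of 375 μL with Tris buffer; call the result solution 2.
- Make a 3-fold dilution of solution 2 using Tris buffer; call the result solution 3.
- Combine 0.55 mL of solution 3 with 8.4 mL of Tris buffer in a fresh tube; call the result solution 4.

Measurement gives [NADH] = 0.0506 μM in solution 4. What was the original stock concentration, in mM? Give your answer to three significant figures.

7.51 mM

Step 1: 15 μL + 9.1 mL = 9115 μL total → factor 9115/15 = 607.67
Step 2: 75 μL brought to 375 μL → factor 375/75 = 5
Step 3: 3-fold → factor 3
Step 4: 0.55 mL + 8.4 mL = 8.95 mL total → factor 8.95/0.55 = 16.273
Overall dilution factor = 607.67 × 5 × 3 × 16.273 = 1.4833 × 10^5
Stock = 0.0506 μM × 1.4833 × 10^5 = 7505 μM = 7.51 mM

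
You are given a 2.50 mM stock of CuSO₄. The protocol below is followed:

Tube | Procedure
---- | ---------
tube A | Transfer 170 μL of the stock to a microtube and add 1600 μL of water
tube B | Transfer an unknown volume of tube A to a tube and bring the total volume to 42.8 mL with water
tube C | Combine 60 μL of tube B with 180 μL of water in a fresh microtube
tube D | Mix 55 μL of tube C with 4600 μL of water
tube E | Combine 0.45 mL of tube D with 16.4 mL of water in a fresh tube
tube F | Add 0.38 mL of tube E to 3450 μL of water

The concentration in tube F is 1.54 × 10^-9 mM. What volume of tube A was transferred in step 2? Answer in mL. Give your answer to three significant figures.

Step 1: 170 μL + 1600 μL = 1770 μL total → factor 1770/170 = 10.412
Step 2: v brought to 42.8 mL → factor = 42.8 mL/v
Step 3: 60 μL + 180 μL = 240 μL total → factor 240/60 = 4
Step 4: 55 μL + 4600 μL = 4655 μL total → factor 4655/55 = 84.636
Step 5: 0.45 mL + 16.4 mL = 16.85 mL total → factor 16.85/0.45 = 37.444
Step 6: 0.38 mL + 3450 μL = 3.83 mL total → factor 3.83/0.38 = 10.079
Product of known-step factors = 1.3303 × 10^6
Overall factor = 2.50 mM / (1.54 × 10^-9 mM) = 1.6234 × 10^9
Step-2 factor = 1.6234 × 10^9 / 1.3303 × 10^6 = 1220.3
v = 42.8 mL / 1220.3 = 0.0351 mL

0.0351 mL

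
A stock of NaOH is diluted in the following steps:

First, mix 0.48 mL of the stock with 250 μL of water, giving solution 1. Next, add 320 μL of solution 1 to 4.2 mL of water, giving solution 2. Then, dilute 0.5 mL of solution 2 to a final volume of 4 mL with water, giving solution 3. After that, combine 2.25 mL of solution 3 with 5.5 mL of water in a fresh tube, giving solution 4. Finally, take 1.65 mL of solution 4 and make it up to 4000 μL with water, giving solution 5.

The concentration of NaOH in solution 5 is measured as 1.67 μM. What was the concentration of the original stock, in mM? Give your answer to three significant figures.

Step 1: 0.48 mL + 250 μL = 0.73 mL total → factor 0.73/0.48 = 1.5208
Step 2: 320 μL + 4.2 mL = 4520 μL total → factor 4520/320 = 14.125
Step 3: 0.5 mL brought to 4 mL → factor 4/0.5 = 8
Step 4: 2.25 mL + 5.5 mL = 7.75 mL total → factor 7.75/2.25 = 3.4444
Step 5: 1.65 mL brought to 4000 μL → factor 4/1.65 = 2.4242
Overall dilution factor = 1.5208 × 14.125 × 8 × 3.4444 × 2.4242 = 1435
Stock = 1.67 μM × 1435 = 2396 μM = 2.40 mM

2.40 mM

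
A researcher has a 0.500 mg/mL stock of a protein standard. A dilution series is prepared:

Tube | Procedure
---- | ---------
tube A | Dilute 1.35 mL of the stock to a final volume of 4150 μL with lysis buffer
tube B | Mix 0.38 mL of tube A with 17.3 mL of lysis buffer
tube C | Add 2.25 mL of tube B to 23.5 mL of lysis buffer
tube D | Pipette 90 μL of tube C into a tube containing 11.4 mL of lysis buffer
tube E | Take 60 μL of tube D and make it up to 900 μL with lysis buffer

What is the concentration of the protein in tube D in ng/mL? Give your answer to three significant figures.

2.39 ng/mL

Step 1: 1.35 mL brought to 4150 μL → factor 4.15/1.35 = 3.0741
Step 2: 0.38 mL + 17.3 mL = 17.68 mL total → factor 17.68/0.38 = 46.526
Step 3: 2.25 mL + 23.5 mL = 25.75 mL total → factor 25.75/2.25 = 11.444
Step 4: 90 μL + 11.4 mL = 11490 μL total → factor 11490/90 = 127.67
Dilution factor through tube D = 3.0741 × 46.526 × 11.444 × 127.67 = 2.0897 × 10^5
[tube D] = 0.500 mg/mL / 2.0897 × 10^5 = 2.393 × 10^-6 mg/mL = 2.39 ng/mL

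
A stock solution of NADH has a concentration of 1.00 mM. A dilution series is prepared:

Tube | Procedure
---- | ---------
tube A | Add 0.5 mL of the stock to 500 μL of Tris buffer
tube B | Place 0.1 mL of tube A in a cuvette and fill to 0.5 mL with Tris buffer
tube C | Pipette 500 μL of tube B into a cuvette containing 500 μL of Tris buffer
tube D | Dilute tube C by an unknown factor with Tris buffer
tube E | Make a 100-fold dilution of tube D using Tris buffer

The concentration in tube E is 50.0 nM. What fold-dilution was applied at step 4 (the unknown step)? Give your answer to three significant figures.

Step 1: 0.5 mL + 500 μL = 1 mL total → factor 1/0.5 = 2
Step 2: 0.1 mL brought to 0.5 mL → factor 0.5/0.1 = 5
Step 3: 500 μL + 500 μL = 1000 μL total → factor 1000/500 = 2
Step 4: unknown factor x
Step 5: 100-fold → factor 100
Product of known-step factors = 2000
Overall factor = 1.00 mM / (50.0 nM) = 20000
x = 20000 / 2000 = 10.0

10.0-fold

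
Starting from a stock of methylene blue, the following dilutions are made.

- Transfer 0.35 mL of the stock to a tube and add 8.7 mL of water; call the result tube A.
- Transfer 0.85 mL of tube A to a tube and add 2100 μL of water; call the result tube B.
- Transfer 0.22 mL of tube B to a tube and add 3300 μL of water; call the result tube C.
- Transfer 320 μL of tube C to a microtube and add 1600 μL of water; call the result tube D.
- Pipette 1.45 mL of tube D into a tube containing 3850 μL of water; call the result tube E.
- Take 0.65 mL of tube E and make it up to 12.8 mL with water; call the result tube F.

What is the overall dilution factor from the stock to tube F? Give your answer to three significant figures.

Step 1: 0.35 mL + 8.7 mL = 9.05 mL total → factor 9.05/0.35 = 25.857
Step 2: 0.85 mL + 2100 μL = 2.95 mL total → factor 2.95/0.85 = 3.4706
Step 3: 0.22 mL + 3300 μL = 3.52 mL total → factor 3.52/0.22 = 16
Step 4: 320 μL + 1600 μL = 1920 μL total → factor 1920/320 = 6
Step 5: 1.45 mL + 3850 μL = 5.3 mL total → factor 5.3/1.45 = 3.6552
Step 6: 0.65 mL brought to 12.8 mL → factor 12.8/0.65 = 19.692
Overall dilution factor = 25.857 × 3.4706 × 16 × 6 × 3.6552 × 19.692 = 6.201 × 10^5

6.20 × 10^5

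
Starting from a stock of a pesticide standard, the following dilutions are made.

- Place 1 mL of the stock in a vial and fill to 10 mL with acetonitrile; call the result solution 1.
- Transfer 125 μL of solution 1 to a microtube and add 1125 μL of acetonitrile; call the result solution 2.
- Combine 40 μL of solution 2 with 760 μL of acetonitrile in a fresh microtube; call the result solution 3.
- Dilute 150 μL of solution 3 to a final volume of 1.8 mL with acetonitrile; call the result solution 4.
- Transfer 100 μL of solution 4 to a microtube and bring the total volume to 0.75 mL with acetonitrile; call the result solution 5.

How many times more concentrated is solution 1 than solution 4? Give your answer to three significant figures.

2.40 × 10^3

Step 1: 1 mL brought to 10 mL → factor 10/1 = 10
Step 2: 125 μL + 1125 μL = 1250 μL total → factor 1250/125 = 10
Step 3: 40 μL + 760 μL = 800 μL total → factor 800/40 = 20
Step 4: 150 μL brought to 1.8 mL → factor 1800/150 = 12
Dilution factor to solution 1 = 10; to solution 4 = 24000
[solution 1]/[solution 4] = (factor to solution 4)/(factor to solution 1) = 24000/10 = 2.40 × 10^3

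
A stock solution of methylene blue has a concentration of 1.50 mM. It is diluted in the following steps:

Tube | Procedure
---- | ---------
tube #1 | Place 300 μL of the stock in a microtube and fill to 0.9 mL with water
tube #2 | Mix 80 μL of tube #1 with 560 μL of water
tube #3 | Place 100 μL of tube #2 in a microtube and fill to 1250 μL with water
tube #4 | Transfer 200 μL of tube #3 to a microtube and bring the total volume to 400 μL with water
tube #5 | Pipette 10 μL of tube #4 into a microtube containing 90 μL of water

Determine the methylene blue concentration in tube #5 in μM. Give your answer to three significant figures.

Step 1: 300 μL brought to 0.9 mL → factor 900/300 = 3
Step 2: 80 μL + 560 μL = 640 μL total → factor 640/80 = 8
Step 3: 100 μL brought to 1250 μL → factor 1250/100 = 12.5
Step 4: 200 μL brought to 400 μL → factor 400/200 = 2
Step 5: 10 μL + 90 μL = 100 μL total → factor 100/10 = 10
Overall dilution factor = 3 × 8 × 12.5 × 2 × 10 = 6000
Final = 1.50 mM / 6000 = 0.0002500 mM = 0.250 μM

0.250 μM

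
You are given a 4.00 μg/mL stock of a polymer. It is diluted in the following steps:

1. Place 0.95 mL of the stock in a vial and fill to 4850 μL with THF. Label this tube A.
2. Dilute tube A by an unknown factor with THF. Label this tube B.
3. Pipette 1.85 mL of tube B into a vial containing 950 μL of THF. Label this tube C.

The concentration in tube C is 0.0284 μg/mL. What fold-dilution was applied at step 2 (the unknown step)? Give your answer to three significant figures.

18.2-fold

Step 1: 0.95 mL brought to 4850 μL → factor 4.85/0.95 = 5.1053
Step 2: unknown factor x
Step 3: 1.85 mL + 950 μL = 2.8 mL total → factor 2.8/1.85 = 1.5135
Product of known-step factors = 7.7269
Overall factor = 4.00 μg/mL / (0.0284 μg/mL) = 140.85
x = 140.85 / 7.7269 = 18.2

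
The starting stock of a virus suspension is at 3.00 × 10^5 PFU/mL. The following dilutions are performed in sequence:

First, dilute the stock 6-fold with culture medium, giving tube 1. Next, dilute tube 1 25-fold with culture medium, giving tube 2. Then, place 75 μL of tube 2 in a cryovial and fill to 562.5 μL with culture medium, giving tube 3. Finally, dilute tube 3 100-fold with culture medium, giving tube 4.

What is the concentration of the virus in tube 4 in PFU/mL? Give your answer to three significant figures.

Step 1: 6-fold → factor 6
Step 2: 25-fold → factor 25
Step 3: 75 μL brought to 562.5 μL → factor 562.5/75 = 7.5
Step 4: 100-fold → factor 100
Dilution factor through tube 4 = 6 × 25 × 7.5 × 100 = 1.125 × 10^5
[tube 4] = 3.00 × 10^5 PFU/mL / 1.125 × 10^5 = 2.67 PFU/mL

2.67 PFU/mL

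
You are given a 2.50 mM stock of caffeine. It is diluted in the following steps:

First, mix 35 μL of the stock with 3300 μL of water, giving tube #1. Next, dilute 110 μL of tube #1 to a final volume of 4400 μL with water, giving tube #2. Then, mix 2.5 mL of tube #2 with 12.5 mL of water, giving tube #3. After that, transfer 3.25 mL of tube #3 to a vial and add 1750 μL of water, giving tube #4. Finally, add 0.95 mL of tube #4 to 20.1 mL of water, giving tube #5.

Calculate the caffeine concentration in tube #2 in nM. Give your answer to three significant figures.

656 nM

Step 1: 35 μL + 3300 μL = 3335 μL total → factor 3335/35 = 95.286
Step 2: 110 μL brought to 4400 μL → factor 4400/110 = 40
Dilution factor through tube #2 = 95.286 × 40 = 3811.4
[tube #2] = 2.50 mM / 3811.4 = 0.0006559 mM = 656 nM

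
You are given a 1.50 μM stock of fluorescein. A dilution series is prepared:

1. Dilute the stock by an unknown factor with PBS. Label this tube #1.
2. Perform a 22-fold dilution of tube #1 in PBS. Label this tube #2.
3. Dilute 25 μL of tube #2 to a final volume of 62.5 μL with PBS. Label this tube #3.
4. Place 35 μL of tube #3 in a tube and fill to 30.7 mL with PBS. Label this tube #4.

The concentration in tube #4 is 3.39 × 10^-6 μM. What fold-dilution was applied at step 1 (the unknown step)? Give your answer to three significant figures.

9.17-fold

Step 1: unknown factor x
Step 2: 22-fold → factor 22
Step 3: 25 μL brought to 62.5 μL → factor 62.5/25 = 2.5
Step 4: 35 μL brought to 30.7 mL → factor 30700/35 = 877.14
Product of known-step factors = 48243
Overall factor = 1.50 μM / (3.39 × 10^-6 μM) = 4.4248 × 10^5
x = 4.4248 × 10^5 / 48243 = 9.17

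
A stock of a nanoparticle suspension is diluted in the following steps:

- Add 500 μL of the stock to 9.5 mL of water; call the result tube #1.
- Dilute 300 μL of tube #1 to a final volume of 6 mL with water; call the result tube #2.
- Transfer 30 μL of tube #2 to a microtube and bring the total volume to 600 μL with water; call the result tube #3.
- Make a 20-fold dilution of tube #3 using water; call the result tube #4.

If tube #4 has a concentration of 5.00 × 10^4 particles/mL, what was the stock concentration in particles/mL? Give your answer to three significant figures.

Step 1: 500 μL + 9.5 mL = 10000 μL total → factor 10000/500 = 20
Step 2: 300 μL brought to 6 mL → factor 6000/300 = 20
Step 3: 30 μL brought to 600 μL → factor 600/30 = 20
Step 4: 20-fold → factor 20
Overall dilution factor = 20 × 20 × 20 × 20 = 1.6 × 10^5
Stock = 5.00 × 10^4 particles/mL × 1.6 × 10^5 = 8.00 × 10^9 particles/mL

8.00 × 10^9 particles/mL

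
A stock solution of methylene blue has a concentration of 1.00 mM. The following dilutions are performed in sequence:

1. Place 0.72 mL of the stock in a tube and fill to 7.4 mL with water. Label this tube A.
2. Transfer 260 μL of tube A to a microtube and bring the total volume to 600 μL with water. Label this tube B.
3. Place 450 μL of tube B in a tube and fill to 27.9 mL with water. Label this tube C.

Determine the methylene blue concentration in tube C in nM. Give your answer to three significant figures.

680 nM

Step 1: 0.72 mL brought to 7.4 mL → factor 7.4/0.72 = 10.278
Step 2: 260 μL brought to 600 μL → factor 600/260 = 2.3077
Step 3: 450 μL brought to 27.9 mL → factor 27900/450 = 62
Overall dilution factor = 10.278 × 2.3077 × 62 = 1470.5
Final = 1.00 mM / 1470.5 = 0.0006800 mM = 680 nM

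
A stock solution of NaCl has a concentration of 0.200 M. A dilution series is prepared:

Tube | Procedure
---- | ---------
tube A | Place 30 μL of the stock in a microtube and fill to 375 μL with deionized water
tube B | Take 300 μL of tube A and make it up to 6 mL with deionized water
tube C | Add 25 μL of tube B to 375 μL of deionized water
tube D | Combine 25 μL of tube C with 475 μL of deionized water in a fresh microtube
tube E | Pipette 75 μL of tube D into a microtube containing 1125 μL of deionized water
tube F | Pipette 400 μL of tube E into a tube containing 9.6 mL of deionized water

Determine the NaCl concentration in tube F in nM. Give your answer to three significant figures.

Step 1: 30 μL brought to 375 μL → factor 375/30 = 12.5
Step 2: 300 μL brought to 6 mL → factor 6000/300 = 20
Step 3: 25 μL + 375 μL = 400 μL total → factor 400/25 = 16
Step 4: 25 μL + 475 μL = 500 μL total → factor 500/25 = 20
Step 5: 75 μL + 1125 μL = 1200 μL total → factor 1200/75 = 16
Step 6: 400 μL + 9.6 mL = 10000 μL total → factor 10000/400 = 25
Overall dilution factor = 12.5 × 20 × 16 × 20 × 16 × 25 = 3.2 × 10^7
Final = 0.200 M / 3.2 × 10^7 = 6.250 × 10^-9 M = 6.25 nM

6.25 nM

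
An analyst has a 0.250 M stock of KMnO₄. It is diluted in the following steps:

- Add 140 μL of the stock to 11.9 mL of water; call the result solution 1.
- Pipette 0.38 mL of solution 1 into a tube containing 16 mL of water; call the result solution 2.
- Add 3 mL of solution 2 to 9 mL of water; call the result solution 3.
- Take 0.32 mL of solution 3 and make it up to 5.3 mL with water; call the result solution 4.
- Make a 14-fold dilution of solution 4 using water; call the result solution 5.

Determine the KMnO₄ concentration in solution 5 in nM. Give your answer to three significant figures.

72.7 nM

Step 1: 140 μL + 11.9 mL = 12040 μL total → factor 12040/140 = 86
Step 2: 0.38 mL + 16 mL = 16.38 mL total → factor 16.38/0.38 = 43.105
Step 3: 3 mL + 9 mL = 12 mL total → factor 12/3 = 4
Step 4: 0.32 mL brought to 5.3 mL → factor 5.3/0.32 = 16.562
Step 5: 14-fold → factor 14
Overall dilution factor = 86 × 43.105 × 4 × 16.562 × 14 = 3.4383 × 10^6
Final = 0.250 M / 3.4383 × 10^6 = 7.271 × 10^-8 M = 72.7 nM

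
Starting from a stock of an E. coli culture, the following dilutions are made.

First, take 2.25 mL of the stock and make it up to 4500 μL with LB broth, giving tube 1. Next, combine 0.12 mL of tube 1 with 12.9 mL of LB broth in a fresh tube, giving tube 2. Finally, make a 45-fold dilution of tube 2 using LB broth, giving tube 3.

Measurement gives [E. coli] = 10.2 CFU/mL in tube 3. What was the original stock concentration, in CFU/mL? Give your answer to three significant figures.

9.96 × 10^4 CFU/mL

Step 1: 2.25 mL brought to 4500 μL → factor 4.5/2.25 = 2
Step 2: 0.12 mL + 12.9 mL = 13.02 mL total → factor 13.02/0.12 = 108.5
Step 3: 45-fold → factor 45
Overall dilution factor = 2 × 108.5 × 45 = 9765
Stock = 10.2 CFU/mL × 9765 = 9.96 × 10^4 CFU/mL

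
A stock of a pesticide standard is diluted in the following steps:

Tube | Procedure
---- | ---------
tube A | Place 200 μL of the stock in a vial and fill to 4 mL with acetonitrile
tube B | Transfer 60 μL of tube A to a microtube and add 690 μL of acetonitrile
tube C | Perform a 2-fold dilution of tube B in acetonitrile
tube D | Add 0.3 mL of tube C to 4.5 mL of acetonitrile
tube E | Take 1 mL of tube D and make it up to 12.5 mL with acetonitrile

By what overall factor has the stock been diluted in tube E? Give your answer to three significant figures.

Step 1: 200 μL brought to 4 mL → factor 4000/200 = 20
Step 2: 60 μL + 690 μL = 750 μL total → factor 750/60 = 12.5
Step 3: 2-fold → factor 2
Step 4: 0.3 mL + 4.5 mL = 4.8 mL total → factor 4.8/0.3 = 16
Step 5: 1 mL brought to 12.5 mL → factor 12.5/1 = 12.5
Overall dilution factor = 20 × 12.5 × 2 × 16 × 12.5 = 1 × 10^5

1.00 × 10^5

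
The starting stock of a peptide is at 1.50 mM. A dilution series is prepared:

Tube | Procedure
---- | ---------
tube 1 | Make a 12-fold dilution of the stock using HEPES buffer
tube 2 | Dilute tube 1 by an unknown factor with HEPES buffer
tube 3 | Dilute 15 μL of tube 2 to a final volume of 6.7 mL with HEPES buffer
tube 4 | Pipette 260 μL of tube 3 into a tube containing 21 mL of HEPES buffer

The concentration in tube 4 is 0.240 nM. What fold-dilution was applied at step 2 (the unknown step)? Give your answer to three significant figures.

14.3-fold

Step 1: 12-fold → factor 12
Step 2: unknown factor x
Step 3: 15 μL brought to 6.7 mL → factor 6700/15 = 446.67
Step 4: 260 μL + 21 mL = 21260 μL total → factor 21260/260 = 81.769
Product of known-step factors = 4.3828 × 10^5
Overall factor = 1.50 mM / (0.240 nM) = 6.25 × 10^6
x = 6.25 × 10^6 / 4.3828 × 10^5 = 14.3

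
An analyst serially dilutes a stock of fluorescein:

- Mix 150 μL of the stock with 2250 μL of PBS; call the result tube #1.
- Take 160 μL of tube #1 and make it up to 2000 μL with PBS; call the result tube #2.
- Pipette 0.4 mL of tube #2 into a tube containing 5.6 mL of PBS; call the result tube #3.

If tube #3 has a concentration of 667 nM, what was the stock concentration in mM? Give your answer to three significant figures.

2.00 mM

Step 1: 150 μL + 2250 μL = 2400 μL total → factor 2400/150 = 16
Step 2: 160 μL brought to 2000 μL → factor 2000/160 = 12.5
Step 3: 0.4 mL + 5.6 mL = 6 mL total → factor 6/0.4 = 15
Overall dilution factor = 16 × 12.5 × 15 = 3000
Stock = 667 nM × 3000 = 2.001 × 10^6 nM = 2.00 mM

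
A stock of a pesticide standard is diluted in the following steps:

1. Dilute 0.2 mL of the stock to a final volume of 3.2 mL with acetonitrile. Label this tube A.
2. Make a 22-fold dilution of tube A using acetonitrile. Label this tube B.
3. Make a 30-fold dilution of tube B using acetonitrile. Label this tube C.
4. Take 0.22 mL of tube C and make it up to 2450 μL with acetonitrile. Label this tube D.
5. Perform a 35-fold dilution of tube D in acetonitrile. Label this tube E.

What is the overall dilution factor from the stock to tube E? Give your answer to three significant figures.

Step 1: 0.2 mL brought to 3.2 mL → factor 3.2/0.2 = 16
Step 2: 22-fold → factor 22
Step 3: 30-fold → factor 30
Step 4: 0.22 mL brought to 2450 μL → factor 2.45/0.22 = 11.136
Step 5: 35-fold → factor 35
Overall dilution factor = 16 × 22 × 30 × 11.136 × 35 = 4.116 × 10^6

4.12 × 10^6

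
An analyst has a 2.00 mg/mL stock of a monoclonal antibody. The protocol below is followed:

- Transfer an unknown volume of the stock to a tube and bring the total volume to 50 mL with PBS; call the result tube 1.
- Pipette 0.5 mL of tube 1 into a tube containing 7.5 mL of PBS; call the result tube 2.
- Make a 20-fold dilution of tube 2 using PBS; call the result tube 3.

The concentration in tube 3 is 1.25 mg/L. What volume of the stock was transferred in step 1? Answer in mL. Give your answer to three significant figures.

Step 1: v brought to 50 mL → factor = 50 mL/v
Step 2: 0.5 mL + 7.5 mL = 8 mL total → factor 8/0.5 = 16
Step 3: 20-fold → factor 20
Product of known-step factors = 320
Overall factor = 2.00 mg/mL / (1.25 mg/L) = 1600
Step-1 factor = 1600 / 320 = 5
v = 50 mL / 5 = 10.0 mL

10.0 mL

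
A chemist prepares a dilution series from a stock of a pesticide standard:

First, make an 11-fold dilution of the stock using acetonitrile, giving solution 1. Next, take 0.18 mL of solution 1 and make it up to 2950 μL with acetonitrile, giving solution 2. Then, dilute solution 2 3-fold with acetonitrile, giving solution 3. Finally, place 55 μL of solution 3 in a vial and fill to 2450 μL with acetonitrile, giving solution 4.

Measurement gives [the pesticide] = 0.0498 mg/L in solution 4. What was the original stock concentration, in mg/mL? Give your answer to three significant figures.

Step 1: 11-fold → factor 11
Step 2: 0.18 mL brought to 2950 μL → factor 2.95/0.18 = 16.389
Step 3: 3-fold → factor 3
Step 4: 55 μL brought to 2450 μL → factor 2450/55 = 44.545
Overall dilution factor = 11 × 16.389 × 3 × 44.545 = 24092
Stock = 0.0498 mg/L × 24092 = 1200 mg/L = 1.20 mg/mL

1.20 mg/mL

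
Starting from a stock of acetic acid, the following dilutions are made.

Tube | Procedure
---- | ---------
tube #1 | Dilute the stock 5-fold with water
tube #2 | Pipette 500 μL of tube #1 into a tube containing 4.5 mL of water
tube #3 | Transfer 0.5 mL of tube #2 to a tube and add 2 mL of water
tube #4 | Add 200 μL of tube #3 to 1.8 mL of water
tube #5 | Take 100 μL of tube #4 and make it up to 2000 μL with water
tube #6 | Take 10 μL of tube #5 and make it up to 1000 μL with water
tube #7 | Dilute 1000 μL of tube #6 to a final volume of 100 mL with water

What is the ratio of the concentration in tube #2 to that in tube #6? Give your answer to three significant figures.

1.00 × 10^5

Step 1: 5-fold → factor 5
Step 2: 500 μL + 4.5 mL = 5000 μL total → factor 5000/500 = 10
Step 3: 0.5 mL + 2 mL = 2.5 mL total → factor 2.5/0.5 = 5
Step 4: 200 μL + 1.8 mL = 2000 μL total → factor 2000/200 = 10
Step 5: 100 μL brought to 2000 μL → factor 2000/100 = 20
Step 6: 10 μL brought to 1000 μL → factor 1000/10 = 100
Dilution factor to tube #2 = 50; to tube #6 = 5 × 10^6
[tube #2]/[tube #6] = (factor to tube #6)/(factor to tube #2) = 5 × 10^6/50 = 1.00 × 10^5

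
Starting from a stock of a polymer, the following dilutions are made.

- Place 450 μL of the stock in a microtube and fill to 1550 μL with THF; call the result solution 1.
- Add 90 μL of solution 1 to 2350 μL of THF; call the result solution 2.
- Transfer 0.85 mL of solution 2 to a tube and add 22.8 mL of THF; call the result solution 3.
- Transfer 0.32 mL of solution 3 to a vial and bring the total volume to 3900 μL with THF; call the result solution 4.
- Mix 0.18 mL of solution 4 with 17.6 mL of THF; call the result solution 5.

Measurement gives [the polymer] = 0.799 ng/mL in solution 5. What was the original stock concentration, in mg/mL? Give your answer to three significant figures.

Step 1: 450 μL brought to 1550 μL → factor 1550/450 = 3.4444
Step 2: 90 μL + 2350 μL = 2440 μL total → factor 2440/90 = 27.111
Step 3: 0.85 mL + 22.8 mL = 23.65 mL total → factor 23.65/0.85 = 27.824
Step 4: 0.32 mL brought to 3900 μL → factor 3.9/0.32 = 12.188
Step 5: 0.18 mL + 17.6 mL = 17.78 mL total → factor 17.78/0.18 = 98.778
Overall dilution factor = 3.4444 × 27.111 × 27.824 × 12.188 × 98.778 = 3.1279 × 10^6
Stock = 0.799 ng/mL × 3.1279 × 10^6 = 2.499 × 10^6 ng/mL = 2.50 mg/mL

2.50 mg/mL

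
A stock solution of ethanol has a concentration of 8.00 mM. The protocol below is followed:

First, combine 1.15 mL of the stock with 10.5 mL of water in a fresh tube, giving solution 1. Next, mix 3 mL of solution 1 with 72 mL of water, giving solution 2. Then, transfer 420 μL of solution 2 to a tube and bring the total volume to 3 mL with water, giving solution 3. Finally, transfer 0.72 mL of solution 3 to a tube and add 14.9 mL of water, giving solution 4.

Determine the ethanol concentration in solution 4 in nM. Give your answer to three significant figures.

204 nM

Step 1: 1.15 mL + 10.5 mL = 11.65 mL total → factor 11.65/1.15 = 10.13
Step 2: 3 mL + 72 mL = 75 mL total → factor 75/3 = 25
Step 3: 420 μL brought to 3 mL → factor 3000/420 = 7.1429
Step 4: 0.72 mL + 14.9 mL = 15.62 mL total → factor 15.62/0.72 = 21.694
Overall dilution factor = 10.13 × 25 × 7.1429 × 21.694 = 39245
Final = 8.00 mM / 39245 = 0.0002038 mM = 204 nM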